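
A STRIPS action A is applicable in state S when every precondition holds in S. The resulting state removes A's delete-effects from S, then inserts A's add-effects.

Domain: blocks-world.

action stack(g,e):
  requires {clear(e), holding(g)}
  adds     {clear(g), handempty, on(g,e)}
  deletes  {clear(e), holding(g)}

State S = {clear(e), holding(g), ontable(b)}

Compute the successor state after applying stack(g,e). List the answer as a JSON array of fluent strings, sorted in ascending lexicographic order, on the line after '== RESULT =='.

Progress:
  pre ⊆ S: {clear(e), holding(g)} ⊆ S  — applicable
  S \ del = {ontable(b)}
  ∪ add   = {clear(g), handempty, on(g,e), ontable(b)}

== RESULT ==
["clear(g)", "handempty", "on(g,e)", "ontable(b)"]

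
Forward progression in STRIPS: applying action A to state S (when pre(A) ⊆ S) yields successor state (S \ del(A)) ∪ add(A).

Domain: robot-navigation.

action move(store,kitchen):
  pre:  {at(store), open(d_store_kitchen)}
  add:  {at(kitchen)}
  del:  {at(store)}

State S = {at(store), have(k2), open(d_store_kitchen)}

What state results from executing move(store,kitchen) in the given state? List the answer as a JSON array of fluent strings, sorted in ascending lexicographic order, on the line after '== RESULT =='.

Progress:
  pre ⊆ S: {at(store), open(d_store_kitchen)} ⊆ S  — applicable
  S \ del = {have(k2), open(d_store_kitchen)}
  ∪ add   = {at(kitchen), have(k2), open(d_store_kitchen)}

== RESULT ==
["at(kitchen)", "have(k2)", "open(d_store_kitchen)"]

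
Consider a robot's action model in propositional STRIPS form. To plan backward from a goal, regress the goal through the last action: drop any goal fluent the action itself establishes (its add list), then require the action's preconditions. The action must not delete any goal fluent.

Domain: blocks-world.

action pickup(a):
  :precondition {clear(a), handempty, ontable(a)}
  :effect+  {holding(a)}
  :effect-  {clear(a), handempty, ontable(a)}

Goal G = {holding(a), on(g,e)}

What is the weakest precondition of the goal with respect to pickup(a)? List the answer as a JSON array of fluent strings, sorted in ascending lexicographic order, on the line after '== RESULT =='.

Regress:
  G ∩ del = {}  (empty — regression defined)
  G \ add = {holding(a), on(g,e)} \ {holding(a)} = {on(g,e)}
  ∪ pre   = {on(g,e)} ∪ {clear(a), handempty, ontable(a)}
          = {clear(a), handempty, on(g,e), ontable(a)}

== RESULT ==
["clear(a)", "handempty", "on(g,e)", "ontable(a)"]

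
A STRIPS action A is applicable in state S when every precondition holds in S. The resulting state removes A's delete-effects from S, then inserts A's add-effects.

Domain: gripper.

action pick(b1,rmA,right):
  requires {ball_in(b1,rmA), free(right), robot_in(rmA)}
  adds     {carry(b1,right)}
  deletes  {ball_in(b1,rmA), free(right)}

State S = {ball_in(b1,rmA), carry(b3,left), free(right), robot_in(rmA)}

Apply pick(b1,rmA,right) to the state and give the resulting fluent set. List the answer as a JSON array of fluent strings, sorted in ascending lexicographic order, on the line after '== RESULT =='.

Progress:
  pre ⊆ S: {ball_in(b1,rmA), free(right), robot_in(rmA)} ⊆ S  — applicable
  S \ del = {carry(b3,left), robot_in(rmA)}
  ∪ add   = {carry(b1,right), carry(b3,left), robot_in(rmA)}

== RESULT ==
["carry(b1,right)", "carry(b3,left)", "robot_in(rmA)"]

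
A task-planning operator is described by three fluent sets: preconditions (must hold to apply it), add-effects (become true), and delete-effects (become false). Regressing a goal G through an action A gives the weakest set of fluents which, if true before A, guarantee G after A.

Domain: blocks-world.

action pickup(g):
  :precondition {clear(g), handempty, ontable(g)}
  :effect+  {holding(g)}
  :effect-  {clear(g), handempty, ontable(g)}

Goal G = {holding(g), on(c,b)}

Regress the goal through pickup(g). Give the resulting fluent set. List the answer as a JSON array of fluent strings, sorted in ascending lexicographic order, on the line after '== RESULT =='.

Compute (G \ add) ∪ pre:
  G ∩ del = {}  (empty — regression defined)
  G \ add = {holding(g), on(c,b)} \ {holding(g)} = {on(c,b)}
  ∪ pre   = {on(c,b)} ∪ {clear(g), handempty, ontable(g)}
          = {clear(g), handempty, on(c,b), ontable(g)}

== RESULT ==
["clear(g)", "handempty", "on(c,b)", "ontable(g)"]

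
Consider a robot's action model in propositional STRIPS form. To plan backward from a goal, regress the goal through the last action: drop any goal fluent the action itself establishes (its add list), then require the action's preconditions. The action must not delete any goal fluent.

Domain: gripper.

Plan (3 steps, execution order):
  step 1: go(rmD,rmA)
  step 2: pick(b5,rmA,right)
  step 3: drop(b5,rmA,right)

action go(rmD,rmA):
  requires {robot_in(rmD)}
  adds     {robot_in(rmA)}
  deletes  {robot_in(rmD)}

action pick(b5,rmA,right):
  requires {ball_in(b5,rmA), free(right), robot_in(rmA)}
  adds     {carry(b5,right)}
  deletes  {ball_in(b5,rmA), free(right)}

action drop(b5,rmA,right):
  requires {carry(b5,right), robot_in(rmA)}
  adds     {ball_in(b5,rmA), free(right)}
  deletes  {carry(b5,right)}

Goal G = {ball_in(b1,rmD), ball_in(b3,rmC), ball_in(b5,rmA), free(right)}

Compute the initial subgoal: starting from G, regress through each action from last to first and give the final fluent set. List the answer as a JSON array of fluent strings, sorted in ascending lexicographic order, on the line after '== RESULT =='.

Work backward from the goal:
  through step 3 (drop(b5,rmA,right)): drop {ball_in(b5,rmA), free(right)}, keep {ball_in(b1,rmD), ball_in(b3,rmC)}, require {carry(b5,right), robot_in(rmA)}
    → {ball_in(b1,rmD), ball_in(b3,rmC), carry(b5,right), robot_in(rmA)}
  through step 2 (pick(b5,rmA,right)): drop {carry(b5,right)}, keep {ball_in(b1,rmD), ball_in(b3,rmC), robot_in(rmA)}, require {ball_in(b5,rmA), free(right), robot_in(rmA)}
    → {ball_in(b1,rmD), ball_in(b3,rmC), ball_in(b5,rmA), free(right), robot_in(rmA)}
  through step 1 (go(rmD,rmA)): drop {robot_in(rmA)}, keep {ball_in(b1,rmD), ball_in(b3,rmC), ball_in(b5,rmA), free(right)}, require {robot_in(rmD)}
    → {ball_in(b1,rmD), ball_in(b3,rmC), ball_in(b5,rmA), free(right), robot_in(rmD)}

== RESULT ==
["ball_in(b1,rmD)", "ball_in(b3,rmC)", "ball_in(b5,rmA)", "free(right)", "robot_in(rmD)"]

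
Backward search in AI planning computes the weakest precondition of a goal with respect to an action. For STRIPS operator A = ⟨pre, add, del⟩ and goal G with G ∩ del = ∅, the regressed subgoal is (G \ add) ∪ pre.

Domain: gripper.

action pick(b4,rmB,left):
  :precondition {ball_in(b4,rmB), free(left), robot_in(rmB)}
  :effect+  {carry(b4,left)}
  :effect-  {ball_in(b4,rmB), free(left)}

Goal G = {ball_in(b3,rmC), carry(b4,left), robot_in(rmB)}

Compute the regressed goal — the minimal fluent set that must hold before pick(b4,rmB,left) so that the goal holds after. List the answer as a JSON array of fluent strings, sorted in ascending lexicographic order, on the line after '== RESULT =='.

Compute (G \ add) ∪ pre:
  G ∩ del = {}  (empty — regression defined)
  G \ add = {ball_in(b3,rmC), carry(b4,left), robot_in(rmB)} \ {carry(b4,left)} = {ball_in(b3,rmC), robot_in(rmB)}
  ∪ pre   = {ball_in(b3,rmC), robot_in(rmB)} ∪ {ball_in(b4,rmB), free(left), robot_in(rmB)}
          = {ball_in(b3,rmC), ball_in(b4,rmB), free(left), robot_in(rmB)}

== RESULT ==
["ball_in(b3,rmC)", "ball_in(b4,rmB)", "free(left)", "robot_in(rmB)"]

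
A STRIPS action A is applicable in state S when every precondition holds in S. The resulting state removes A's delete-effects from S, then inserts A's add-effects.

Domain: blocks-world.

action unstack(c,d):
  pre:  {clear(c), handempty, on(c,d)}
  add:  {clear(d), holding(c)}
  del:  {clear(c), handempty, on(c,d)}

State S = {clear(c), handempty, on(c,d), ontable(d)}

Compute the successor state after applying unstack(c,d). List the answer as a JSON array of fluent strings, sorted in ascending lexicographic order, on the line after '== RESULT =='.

Compute (S \ del) ∪ add:
  pre ⊆ S: {clear(c), handempty, on(c,d)} ⊆ S  — applicable
  S \ del = {ontable(d)}
  ∪ add   = {clear(d), holding(c), ontable(d)}

== RESULT ==
["clear(d)", "holding(c)", "ontable(d)"]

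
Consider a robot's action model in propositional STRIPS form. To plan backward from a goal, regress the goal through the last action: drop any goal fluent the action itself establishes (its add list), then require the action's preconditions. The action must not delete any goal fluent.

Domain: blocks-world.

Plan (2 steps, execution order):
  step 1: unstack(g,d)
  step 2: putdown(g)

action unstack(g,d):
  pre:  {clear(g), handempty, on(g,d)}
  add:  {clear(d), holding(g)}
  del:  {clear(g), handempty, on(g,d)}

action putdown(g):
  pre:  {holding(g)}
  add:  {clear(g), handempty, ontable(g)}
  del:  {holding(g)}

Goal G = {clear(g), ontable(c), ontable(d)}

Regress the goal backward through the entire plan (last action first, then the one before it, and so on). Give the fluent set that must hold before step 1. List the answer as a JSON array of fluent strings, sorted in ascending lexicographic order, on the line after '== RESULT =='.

Regress step by step:
  through step 2 (putdown(g)): drop {clear(g)}, keep {ontable(c), ontable(d)}, require {holding(g)}
    → {holding(g), ontable(c), ontable(d)}
  through step 1 (unstack(g,d)): drop {holding(g)}, keep {ontable(c), ontable(d)}, require {clear(g), handempty, on(g,d)}
    → {clear(g), handempty, on(g,d), ontable(c), ontable(d)}

== RESULT ==
["clear(g)", "handempty", "on(g,d)", "ontable(c)", "ontable(d)"]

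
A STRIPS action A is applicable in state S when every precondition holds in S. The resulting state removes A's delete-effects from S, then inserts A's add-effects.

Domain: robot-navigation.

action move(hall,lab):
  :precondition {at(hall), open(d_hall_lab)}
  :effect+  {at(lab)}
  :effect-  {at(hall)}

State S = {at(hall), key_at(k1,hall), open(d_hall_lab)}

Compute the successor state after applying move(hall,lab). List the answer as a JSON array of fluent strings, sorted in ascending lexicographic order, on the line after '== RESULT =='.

Progress:
  pre ⊆ S: {at(hall), open(d_hall_lab)} ⊆ S  — applicable
  S \ del = {key_at(k1,hall), open(d_hall_lab)}
  ∪ add   = {at(lab), key_at(k1,hall), open(d_hall_lab)}

== RESULT ==
["at(lab)", "key_at(k1,hall)", "open(d_hall_lab)"]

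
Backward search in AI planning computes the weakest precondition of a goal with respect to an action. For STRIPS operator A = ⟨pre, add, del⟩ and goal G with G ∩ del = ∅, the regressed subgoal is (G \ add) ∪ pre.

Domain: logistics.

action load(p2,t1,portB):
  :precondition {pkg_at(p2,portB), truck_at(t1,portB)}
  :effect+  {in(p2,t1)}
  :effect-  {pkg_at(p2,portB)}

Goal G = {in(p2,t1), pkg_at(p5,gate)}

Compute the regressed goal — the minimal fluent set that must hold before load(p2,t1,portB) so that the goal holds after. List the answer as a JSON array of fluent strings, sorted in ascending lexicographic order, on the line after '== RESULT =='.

Regress:
  G ∩ del = {}  (empty — regression defined)
  G \ add = {in(p2,t1), pkg_at(p5,gate)} \ {in(p2,t1)} = {pkg_at(p5,gate)}
  ∪ pre   = {pkg_at(p5,gate)} ∪ {pkg_at(p2,portB), truck_at(t1,portB)}
          = {pkg_at(p2,portB), pkg_at(p5,gate), truck_at(t1,portB)}

== RESULT ==
["pkg_at(p2,portB)", "pkg_at(p5,gate)", "truck_at(t1,portB)"]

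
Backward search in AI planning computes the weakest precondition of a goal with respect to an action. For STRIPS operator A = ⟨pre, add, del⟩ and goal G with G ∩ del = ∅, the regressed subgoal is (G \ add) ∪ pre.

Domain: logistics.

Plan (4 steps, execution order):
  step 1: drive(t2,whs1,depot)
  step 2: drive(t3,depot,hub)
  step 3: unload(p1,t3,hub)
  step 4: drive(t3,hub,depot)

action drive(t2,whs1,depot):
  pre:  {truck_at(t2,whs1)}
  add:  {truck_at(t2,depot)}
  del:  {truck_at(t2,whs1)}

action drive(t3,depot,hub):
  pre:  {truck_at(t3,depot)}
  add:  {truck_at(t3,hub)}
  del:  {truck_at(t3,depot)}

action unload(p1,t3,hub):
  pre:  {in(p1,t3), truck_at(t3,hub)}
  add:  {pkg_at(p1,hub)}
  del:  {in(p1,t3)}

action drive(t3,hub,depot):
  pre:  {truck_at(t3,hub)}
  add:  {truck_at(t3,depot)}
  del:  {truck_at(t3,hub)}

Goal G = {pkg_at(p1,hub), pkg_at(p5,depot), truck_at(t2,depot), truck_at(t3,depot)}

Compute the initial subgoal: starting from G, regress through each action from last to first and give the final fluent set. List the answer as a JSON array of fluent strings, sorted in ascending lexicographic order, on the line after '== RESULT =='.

Work backward from the goal:
  through step 4 (drive(t3,hub,depot)): drop {truck_at(t3,depot)}, keep {pkg_at(p1,hub), pkg_at(p5,depot), truck_at(t2,depot)}, require {truck_at(t3,hub)}
    → {pkg_at(p1,hub), pkg_at(p5,depot), truck_at(t2,depot), truck_at(t3,hub)}
  through step 3 (unload(p1,t3,hub)): drop {pkg_at(p1,hub)}, keep {pkg_at(p5,depot), truck_at(t2,depot), truck_at(t3,hub)}, require {in(p1,t3), truck_at(t3,hub)}
    → {in(p1,t3), pkg_at(p5,depot), truck_at(t2,depot), truck_at(t3,hub)}
  through step 2 (drive(t3,depot,hub)): drop {truck_at(t3,hub)}, keep {in(p1,t3), pkg_at(p5,depot), truck_at(t2,depot)}, require {truck_at(t3,depot)}
    → {in(p1,t3), pkg_at(p5,depot), truck_at(t2,depot), truck_at(t3,depot)}
  through step 1 (drive(t2,whs1,depot)): drop {truck_at(t2,depot)}, keep {in(p1,t3), pkg_at(p5,depot), truck_at(t3,depot)}, require {truck_at(t2,whs1)}
    → {in(p1,t3), pkg_at(p5,depot), truck_at(t2,whs1), truck_at(t3,depot)}

== RESULT ==
["in(p1,t3)", "pkg_at(p5,depot)", "truck_at(t2,whs1)", "truck_at(t3,depot)"]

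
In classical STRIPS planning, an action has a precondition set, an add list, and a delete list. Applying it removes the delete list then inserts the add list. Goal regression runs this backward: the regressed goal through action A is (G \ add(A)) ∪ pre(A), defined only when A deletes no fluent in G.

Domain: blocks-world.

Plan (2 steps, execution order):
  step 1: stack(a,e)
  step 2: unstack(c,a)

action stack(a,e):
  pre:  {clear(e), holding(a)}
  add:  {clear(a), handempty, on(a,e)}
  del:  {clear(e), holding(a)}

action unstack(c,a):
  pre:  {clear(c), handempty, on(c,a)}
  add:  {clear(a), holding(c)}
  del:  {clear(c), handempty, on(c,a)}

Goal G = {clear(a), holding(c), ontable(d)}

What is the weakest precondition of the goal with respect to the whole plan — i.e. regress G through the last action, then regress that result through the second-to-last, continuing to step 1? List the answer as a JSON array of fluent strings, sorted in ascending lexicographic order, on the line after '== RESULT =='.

Regress step by step:
  through step 2 (unstack(c,a)): drop {clear(a), holding(c)}, keep {ontable(d)}, require {clear(c), handempty, on(c,a)}
    → {clear(c), handempty, on(c,a), ontable(d)}
  through step 1 (stack(a,e)): drop {handempty}, keep {clear(c), on(c,a), ontable(d)}, require {clear(e), holding(a)}
    → {clear(c), clear(e), holding(a), on(c,a), ontable(d)}

== RESULT ==
["clear(c)", "clear(e)", "holding(a)", "on(c,a)", "ontable(d)"]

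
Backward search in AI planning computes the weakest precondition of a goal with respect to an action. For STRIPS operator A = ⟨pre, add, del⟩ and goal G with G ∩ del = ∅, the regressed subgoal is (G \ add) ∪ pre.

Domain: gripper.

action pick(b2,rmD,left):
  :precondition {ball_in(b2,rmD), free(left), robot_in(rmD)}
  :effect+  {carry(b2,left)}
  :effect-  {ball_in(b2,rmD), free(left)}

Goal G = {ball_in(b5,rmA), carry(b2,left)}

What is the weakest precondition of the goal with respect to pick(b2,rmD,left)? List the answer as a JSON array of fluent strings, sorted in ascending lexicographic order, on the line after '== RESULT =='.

Compute (G \ add) ∪ pre:
  G ∩ del = {}  (empty — regression defined)
  G \ add = {ball_in(b5,rmA), carry(b2,left)} \ {carry(b2,left)} = {ball_in(b5,rmA)}
  ∪ pre   = {ball_in(b5,rmA)} ∪ {ball_in(b2,rmD), free(left), robot_in(rmD)}
          = {ball_in(b2,rmD), ball_in(b5,rmA), free(left), robot_in(rmD)}

== RESULT ==
["ball_in(b2,rmD)", "ball_in(b5,rmA)", "free(left)", "robot_in(rmD)"]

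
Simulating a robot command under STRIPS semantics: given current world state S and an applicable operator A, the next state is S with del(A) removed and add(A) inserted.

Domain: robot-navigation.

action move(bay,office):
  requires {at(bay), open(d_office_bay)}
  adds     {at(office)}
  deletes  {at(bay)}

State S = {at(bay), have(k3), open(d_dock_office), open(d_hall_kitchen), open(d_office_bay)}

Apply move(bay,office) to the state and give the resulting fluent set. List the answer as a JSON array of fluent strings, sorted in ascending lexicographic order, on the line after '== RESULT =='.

Compute (S \ del) ∪ add:
  pre ⊆ S: {at(bay), open(d_office_bay)} ⊆ S  — applicable
  S \ del = {have(k3), open(d_dock_office), open(d_hall_kitchen), open(d_office_bay)}
  ∪ add   = {at(office), have(k3), open(d_dock_office), open(d_hall_kitchen), open(d_office_bay)}

== RESULT ==
["at(office)", "have(k3)", "open(d_dock_office)", "open(d_hall_kitchen)", "open(d_office_bay)"]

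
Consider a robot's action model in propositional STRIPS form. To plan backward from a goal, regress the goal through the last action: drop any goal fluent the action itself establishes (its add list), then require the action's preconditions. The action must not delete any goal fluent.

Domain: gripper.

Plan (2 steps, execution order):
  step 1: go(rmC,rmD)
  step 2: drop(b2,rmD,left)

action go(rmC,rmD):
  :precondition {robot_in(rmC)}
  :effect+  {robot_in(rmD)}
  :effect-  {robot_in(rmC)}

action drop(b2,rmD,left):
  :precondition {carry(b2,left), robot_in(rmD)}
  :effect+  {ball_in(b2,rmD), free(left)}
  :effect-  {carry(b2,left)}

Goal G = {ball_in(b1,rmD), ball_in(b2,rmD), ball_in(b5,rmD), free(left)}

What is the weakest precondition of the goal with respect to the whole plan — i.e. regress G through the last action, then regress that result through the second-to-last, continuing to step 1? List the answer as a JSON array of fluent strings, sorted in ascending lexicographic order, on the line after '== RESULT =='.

Work backward from the goal:
  through step 2 (drop(b2,rmD,left)): drop {ball_in(b2,rmD), free(left)}, keep {ball_in(b1,rmD), ball_in(b5,rmD)}, require {carry(b2,left), robot_in(rmD)}
    → {ball_in(b1,rmD), ball_in(b5,rmD), carry(b2,left), robot_in(rmD)}
  through step 1 (go(rmC,rmD)): drop {robot_in(rmD)}, keep {ball_in(b1,rmD), ball_in(b5,rmD), carry(b2,left)}, require {robot_in(rmC)}
    → {ball_in(b1,rmD), ball_in(b5,rmD), carry(b2,left), robot_in(rmC)}

== RESULT ==
["ball_in(b1,rmD)", "ball_in(b5,rmD)", "carry(b2,left)", "robot_in(rmC)"]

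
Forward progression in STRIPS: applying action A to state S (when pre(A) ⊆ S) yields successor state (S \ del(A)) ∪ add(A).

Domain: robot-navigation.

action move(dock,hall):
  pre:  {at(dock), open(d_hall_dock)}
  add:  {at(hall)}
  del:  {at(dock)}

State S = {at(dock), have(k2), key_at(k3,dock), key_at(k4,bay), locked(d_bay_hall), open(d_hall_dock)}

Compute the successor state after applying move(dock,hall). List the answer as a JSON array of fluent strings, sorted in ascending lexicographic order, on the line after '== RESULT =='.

Compute (S \ del) ∪ add:
  pre ⊆ S: {at(dock), open(d_hall_dock)} ⊆ S  — applicable
  S \ del = {have(k2), key_at(k3,dock), key_at(k4,bay), locked(d_bay_hall), open(d_hall_dock)}
  ∪ add   = {at(hall), have(k2), key_at(k3,dock), key_at(k4,bay), locked(d_bay_hall), open(d_hall_dock)}

== RESULT ==
["at(hall)", "have(k2)", "key_at(k3,dock)", "key_at(k4,bay)", "locked(d_bay_hall)", "open(d_hall_dock)"]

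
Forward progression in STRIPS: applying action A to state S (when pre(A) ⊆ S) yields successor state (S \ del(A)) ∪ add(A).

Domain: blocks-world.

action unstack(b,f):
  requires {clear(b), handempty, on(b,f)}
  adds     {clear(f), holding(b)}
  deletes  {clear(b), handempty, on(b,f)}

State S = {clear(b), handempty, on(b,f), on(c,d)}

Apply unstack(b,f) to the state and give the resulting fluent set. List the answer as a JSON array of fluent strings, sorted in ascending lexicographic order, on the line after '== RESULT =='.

Progress:
  pre ⊆ S: {clear(b), handempty, on(b,f)} ⊆ S  — applicable
  S \ del = {on(c,d)}
  ∪ add   = {clear(f), holding(b), on(c,d)}

== RESULT ==
["clear(f)", "holding(b)", "on(c,d)"]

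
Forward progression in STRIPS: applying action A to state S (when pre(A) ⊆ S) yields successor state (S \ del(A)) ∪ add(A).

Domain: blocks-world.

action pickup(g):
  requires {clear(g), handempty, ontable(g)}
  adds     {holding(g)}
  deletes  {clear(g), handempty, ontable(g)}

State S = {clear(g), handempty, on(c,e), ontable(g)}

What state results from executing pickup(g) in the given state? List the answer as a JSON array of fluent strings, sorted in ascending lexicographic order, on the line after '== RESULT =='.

Compute (S \ del) ∪ add:
  pre ⊆ S: {clear(g), handempty, ontable(g)} ⊆ S  — applicable
  S \ del = {on(c,e)}
  ∪ add   = {holding(g), on(c,e)}

== RESULT ==
["holding(g)", "on(c,e)"]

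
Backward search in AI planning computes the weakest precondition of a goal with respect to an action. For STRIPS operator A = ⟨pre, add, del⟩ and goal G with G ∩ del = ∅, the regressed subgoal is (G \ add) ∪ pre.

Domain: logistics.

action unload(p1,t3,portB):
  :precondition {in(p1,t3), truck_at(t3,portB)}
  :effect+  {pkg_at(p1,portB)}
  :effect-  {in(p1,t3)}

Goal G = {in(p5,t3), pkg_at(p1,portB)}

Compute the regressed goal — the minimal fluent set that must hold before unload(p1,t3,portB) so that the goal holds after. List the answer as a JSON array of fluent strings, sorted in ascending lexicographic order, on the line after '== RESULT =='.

Regress:
  G ∩ del = {}  (empty — regression defined)
  G \ add = {in(p5,t3), pkg_at(p1,portB)} \ {pkg_at(p1,portB)} = {in(p5,t3)}
  ∪ pre   = {in(p5,t3)} ∪ {in(p1,t3), truck_at(t3,portB)}
          = {in(p1,t3), in(p5,t3), truck_at(t3,portB)}

== RESULT ==
["in(p1,t3)", "in(p5,t3)", "truck_at(t3,portB)"]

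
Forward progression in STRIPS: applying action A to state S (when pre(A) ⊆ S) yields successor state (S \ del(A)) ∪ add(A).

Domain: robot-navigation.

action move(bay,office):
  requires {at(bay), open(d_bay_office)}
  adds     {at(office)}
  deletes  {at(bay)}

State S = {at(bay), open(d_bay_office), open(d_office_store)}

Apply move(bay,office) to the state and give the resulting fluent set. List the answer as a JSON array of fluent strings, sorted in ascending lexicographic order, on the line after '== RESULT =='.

Progress:
  pre ⊆ S: {at(bay), open(d_bay_office)} ⊆ S  — applicable
  S \ del = {open(d_bay_office), open(d_office_store)}
  ∪ add   = {at(office), open(d_bay_office), open(d_office_store)}

== RESULT ==
["at(office)", "open(d_bay_office)", "open(d_office_store)"]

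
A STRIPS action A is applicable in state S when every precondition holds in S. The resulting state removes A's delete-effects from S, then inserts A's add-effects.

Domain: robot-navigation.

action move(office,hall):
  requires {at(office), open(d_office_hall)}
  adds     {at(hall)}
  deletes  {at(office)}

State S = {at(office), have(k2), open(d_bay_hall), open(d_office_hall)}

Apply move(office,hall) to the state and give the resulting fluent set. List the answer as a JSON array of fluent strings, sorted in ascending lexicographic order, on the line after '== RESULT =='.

Progress:
  pre ⊆ S: {at(office), open(d_office_hall)} ⊆ S  — applicable
  S \ del = {have(k2), open(d_bay_hall), open(d_office_hall)}
  ∪ add   = {at(hall), have(k2), open(d_bay_hall), open(d_office_hall)}

== RESULT ==
["at(hall)", "have(k2)", "open(d_bay_hall)", "open(d_office_hall)"]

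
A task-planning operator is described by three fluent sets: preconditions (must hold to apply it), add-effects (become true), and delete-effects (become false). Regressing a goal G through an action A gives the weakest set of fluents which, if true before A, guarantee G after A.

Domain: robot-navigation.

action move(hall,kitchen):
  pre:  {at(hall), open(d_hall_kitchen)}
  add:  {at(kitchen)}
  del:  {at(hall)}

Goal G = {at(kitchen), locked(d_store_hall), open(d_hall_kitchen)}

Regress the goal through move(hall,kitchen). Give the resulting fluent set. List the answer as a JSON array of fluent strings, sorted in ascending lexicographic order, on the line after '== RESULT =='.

Regress:
  G ∩ del = {}  (empty — regression defined)
  G \ add = {at(kitchen), locked(d_store_hall), open(d_hall_kitchen)} \ {at(kitchen)} = {locked(d_store_hall), open(d_hall_kitchen)}
  ∪ pre   = {locked(d_store_hall), open(d_hall_kitchen)} ∪ {at(hall), open(d_hall_kitchen)}
          = {at(hall), locked(d_store_hall), open(d_hall_kitchen)}

== RESULT ==
["at(hall)", "locked(d_store_hall)", "open(d_hall_kitchen)"]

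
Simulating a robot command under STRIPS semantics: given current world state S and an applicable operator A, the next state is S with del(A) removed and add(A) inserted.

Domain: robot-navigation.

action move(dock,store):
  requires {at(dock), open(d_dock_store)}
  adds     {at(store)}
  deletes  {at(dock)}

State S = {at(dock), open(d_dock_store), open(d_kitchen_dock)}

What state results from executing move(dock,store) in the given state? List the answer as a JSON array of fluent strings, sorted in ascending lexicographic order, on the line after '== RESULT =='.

Progress:
  pre ⊆ S: {at(dock), open(d_dock_store)} ⊆ S  — applicable
  S \ del = {open(d_dock_store), open(d_kitchen_dock)}
  ∪ add   = {at(store), open(d_dock_store), open(d_kitchen_dock)}

== RESULT ==
["at(store)", "open(d_dock_store)", "open(d_kitchen_dock)"]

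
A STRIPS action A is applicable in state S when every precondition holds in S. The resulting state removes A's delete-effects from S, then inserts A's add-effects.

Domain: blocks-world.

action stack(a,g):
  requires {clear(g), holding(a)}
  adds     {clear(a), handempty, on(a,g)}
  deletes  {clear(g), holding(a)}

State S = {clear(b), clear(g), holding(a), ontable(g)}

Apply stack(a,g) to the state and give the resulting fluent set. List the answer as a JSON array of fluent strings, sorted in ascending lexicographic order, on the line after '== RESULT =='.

Compute (S \ del) ∪ add:
  pre ⊆ S: {clear(g), holding(a)} ⊆ S  — applicable
  S \ del = {clear(b), ontable(g)}
  ∪ add   = {clear(a), clear(b), handempty, on(a,g), ontable(g)}

== RESULT ==
["clear(a)", "clear(b)", "handempty", "on(a,g)", "ontable(g)"]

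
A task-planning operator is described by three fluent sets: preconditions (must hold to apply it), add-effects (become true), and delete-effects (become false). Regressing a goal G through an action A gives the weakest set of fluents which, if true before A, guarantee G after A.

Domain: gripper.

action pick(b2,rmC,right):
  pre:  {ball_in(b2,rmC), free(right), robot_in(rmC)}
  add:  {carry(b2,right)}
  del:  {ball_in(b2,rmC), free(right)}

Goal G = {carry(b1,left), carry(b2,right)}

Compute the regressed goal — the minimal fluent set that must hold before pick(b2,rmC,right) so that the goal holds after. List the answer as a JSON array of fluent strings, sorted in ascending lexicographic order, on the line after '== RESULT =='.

Compute (G \ add) ∪ pre:
  G ∩ del = {}  (empty — regression defined)
  G \ add = {carry(b1,left), carry(b2,right)} \ {carry(b2,right)} = {carry(b1,left)}
  ∪ pre   = {carry(b1,left)} ∪ {ball_in(b2,rmC), free(right), robot_in(rmC)}
          = {ball_in(b2,rmC), carry(b1,left), free(right), robot_in(rmC)}

== RESULT ==
["ball_in(b2,rmC)", "carry(b1,left)", "free(right)", "robot_in(rmC)"]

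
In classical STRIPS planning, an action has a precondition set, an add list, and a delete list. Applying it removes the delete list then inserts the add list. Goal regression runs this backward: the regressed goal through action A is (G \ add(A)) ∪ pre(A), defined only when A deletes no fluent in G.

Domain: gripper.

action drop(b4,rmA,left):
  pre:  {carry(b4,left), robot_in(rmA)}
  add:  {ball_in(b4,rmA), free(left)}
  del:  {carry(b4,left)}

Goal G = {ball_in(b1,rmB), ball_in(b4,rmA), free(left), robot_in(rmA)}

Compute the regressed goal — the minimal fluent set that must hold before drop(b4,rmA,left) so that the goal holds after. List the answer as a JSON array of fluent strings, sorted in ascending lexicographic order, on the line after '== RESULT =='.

Regress:
  G ∩ del = {}  (empty — regression defined)
  G \ add = {ball_in(b1,rmB), ball_in(b4,rmA), free(left), robot_in(rmA)} \ {ball_in(b4,rmA), free(left)} = {ball_in(b1,rmB), robot_in(rmA)}
  ∪ pre   = {ball_in(b1,rmB), robot_in(rmA)} ∪ {carry(b4,left), robot_in(rmA)}
          = {ball_in(b1,rmB), carry(b4,left), robot_in(rmA)}

== RESULT ==
["ball_in(b1,rmB)", "carry(b4,left)", "robot_in(rmA)"]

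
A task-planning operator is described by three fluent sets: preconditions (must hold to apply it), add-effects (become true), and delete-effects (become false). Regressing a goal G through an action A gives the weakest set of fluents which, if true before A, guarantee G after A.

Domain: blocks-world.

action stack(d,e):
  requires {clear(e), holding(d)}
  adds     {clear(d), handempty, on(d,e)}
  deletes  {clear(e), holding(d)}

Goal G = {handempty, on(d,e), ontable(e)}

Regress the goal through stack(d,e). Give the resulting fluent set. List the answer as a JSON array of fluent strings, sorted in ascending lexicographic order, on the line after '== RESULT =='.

Regress:
  G ∩ del = {}  (empty — regression defined)
  G \ add = {handempty, on(d,e), ontable(e)} \ {clear(d), handempty, on(d,e)} = {ontable(e)}
  ∪ pre   = {ontable(e)} ∪ {clear(e), holding(d)}
          = {clear(e), holding(d), ontable(e)}

== RESULT ==
["clear(e)", "holding(d)", "ontable(e)"]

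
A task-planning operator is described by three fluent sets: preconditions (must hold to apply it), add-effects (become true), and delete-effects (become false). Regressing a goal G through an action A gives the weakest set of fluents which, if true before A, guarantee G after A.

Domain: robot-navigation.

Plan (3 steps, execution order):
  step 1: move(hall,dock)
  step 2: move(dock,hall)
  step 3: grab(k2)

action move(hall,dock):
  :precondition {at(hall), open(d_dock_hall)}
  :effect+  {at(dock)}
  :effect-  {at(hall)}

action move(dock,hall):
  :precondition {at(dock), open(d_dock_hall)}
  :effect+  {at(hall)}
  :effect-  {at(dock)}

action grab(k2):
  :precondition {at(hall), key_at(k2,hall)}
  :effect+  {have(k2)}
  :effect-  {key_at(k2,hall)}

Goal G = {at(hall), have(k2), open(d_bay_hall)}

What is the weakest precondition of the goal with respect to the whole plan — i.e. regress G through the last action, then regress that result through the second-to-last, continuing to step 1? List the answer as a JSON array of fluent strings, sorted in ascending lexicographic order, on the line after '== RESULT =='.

Regress step by step:
  through step 3 (grab(k2)): drop {have(k2)}, keep {at(hall), open(d_bay_hall)}, require {at(hall), key_at(k2,hall)}
    → {at(hall), key_at(k2,hall), open(d_bay_hall)}
  through step 2 (move(dock,hall)): drop {at(hall)}, keep {key_at(k2,hall), open(d_bay_hall)}, require {at(dock), open(d_dock_hall)}
    → {at(dock), key_at(k2,hall), open(d_bay_hall), open(d_dock_hall)}
  through step 1 (move(hall,dock)): drop {at(dock)}, keep {key_at(k2,hall), open(d_bay_hall), open(d_dock_hall)}, require {at(hall), open(d_dock_hall)}
    → {at(hall), key_at(k2,hall), open(d_bay_hall), open(d_dock_hall)}

== RESULT ==
["at(hall)", "key_at(k2,hall)", "open(d_bay_hall)", "open(d_dock_hall)"]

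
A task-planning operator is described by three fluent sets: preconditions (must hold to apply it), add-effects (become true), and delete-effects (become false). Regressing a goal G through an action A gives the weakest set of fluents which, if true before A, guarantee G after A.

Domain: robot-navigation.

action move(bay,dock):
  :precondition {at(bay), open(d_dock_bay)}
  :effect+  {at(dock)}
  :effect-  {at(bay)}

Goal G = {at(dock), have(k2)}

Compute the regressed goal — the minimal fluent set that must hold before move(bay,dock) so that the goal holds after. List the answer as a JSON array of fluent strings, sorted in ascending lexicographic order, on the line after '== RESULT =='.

Compute (G \ add) ∪ pre:
  G ∩ del = {}  (empty — regression defined)
  G \ add = {at(dock), have(k2)} \ {at(dock)} = {have(k2)}
  ∪ pre   = {have(k2)} ∪ {at(bay), open(d_dock_bay)}
          = {at(bay), have(k2), open(d_dock_bay)}

== RESULT ==
["at(bay)", "have(k2)", "open(d_dock_bay)"]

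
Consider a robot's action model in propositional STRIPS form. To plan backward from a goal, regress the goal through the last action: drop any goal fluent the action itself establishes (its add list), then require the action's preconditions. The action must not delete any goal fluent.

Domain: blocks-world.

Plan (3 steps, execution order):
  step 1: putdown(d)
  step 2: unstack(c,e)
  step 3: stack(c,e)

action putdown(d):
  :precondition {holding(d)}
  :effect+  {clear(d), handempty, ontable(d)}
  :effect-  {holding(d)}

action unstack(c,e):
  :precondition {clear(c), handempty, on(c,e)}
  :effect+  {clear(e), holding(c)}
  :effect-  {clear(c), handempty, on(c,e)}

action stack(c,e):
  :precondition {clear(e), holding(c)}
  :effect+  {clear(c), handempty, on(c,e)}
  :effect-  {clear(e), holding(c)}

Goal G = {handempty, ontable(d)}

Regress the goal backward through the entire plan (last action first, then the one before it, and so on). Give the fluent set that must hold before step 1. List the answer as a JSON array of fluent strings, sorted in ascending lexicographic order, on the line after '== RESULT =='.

Regress step by step:
  through step 3 (stack(c,e)): drop {handempty}, keep {ontable(d)}, require {clear(e), holding(c)}
    → {clear(e), holding(c), ontable(d)}
  through step 2 (unstack(c,e)): drop {clear(e), holding(c)}, keep {ontable(d)}, require {clear(c), handempty, on(c,e)}
    → {clear(c), handempty, on(c,e), ontable(d)}
  through step 1 (putdown(d)): drop {handempty, ontable(d)}, keep {clear(c), on(c,e)}, require {holding(d)}
    → {clear(c), holding(d), on(c,e)}

== RESULT ==
["clear(c)", "holding(d)", "on(c,e)"]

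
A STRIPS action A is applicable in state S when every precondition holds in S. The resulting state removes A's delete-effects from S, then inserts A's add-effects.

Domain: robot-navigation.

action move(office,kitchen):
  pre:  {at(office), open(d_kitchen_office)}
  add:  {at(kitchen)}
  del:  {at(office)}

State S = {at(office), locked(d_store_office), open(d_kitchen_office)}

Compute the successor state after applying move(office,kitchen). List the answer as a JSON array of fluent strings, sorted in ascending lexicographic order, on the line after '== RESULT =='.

Progress:
  pre ⊆ S: {at(office), open(d_kitchen_office)} ⊆ S  — applicable
  S \ del = {locked(d_store_office), open(d_kitchen_office)}
  ∪ add   = {at(kitchen), locked(d_store_office), open(d_kitchen_office)}

== RESULT ==
["at(kitchen)", "locked(d_store_office)", "open(d_kitchen_office)"]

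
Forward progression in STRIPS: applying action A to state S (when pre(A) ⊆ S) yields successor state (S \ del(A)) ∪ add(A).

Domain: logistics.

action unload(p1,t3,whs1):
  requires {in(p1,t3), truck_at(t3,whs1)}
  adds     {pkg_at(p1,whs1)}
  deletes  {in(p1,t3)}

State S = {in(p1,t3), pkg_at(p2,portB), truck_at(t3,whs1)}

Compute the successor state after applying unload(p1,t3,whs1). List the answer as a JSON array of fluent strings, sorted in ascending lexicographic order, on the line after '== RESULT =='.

Progress:
  pre ⊆ S: {in(p1,t3), truck_at(t3,whs1)} ⊆ S  — applicable
  S \ del = {pkg_at(p2,portB), truck_at(t3,whs1)}
  ∪ add   = {pkg_at(p1,whs1), pkg_at(p2,portB), truck_at(t3,whs1)}

== RESULT ==
["pkg_at(p1,whs1)", "pkg_at(p2,portB)", "truck_at(t3,whs1)"]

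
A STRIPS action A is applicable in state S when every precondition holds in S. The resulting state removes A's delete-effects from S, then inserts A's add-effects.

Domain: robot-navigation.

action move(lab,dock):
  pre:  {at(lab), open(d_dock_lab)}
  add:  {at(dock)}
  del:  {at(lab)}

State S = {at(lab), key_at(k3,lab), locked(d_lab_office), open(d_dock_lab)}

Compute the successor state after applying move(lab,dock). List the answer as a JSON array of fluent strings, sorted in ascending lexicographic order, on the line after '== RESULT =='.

Compute (S \ del) ∪ add:
  pre ⊆ S: {at(lab), open(d_dock_lab)} ⊆ S  — applicable
  S \ del = {key_at(k3,lab), locked(d_lab_office), open(d_dock_lab)}
  ∪ add   = {at(dock), key_at(k3,lab), locked(d_lab_office), open(d_dock_lab)}

== RESULT ==
["at(dock)", "key_at(k3,lab)", "locked(d_lab_office)", "open(d_dock_lab)"]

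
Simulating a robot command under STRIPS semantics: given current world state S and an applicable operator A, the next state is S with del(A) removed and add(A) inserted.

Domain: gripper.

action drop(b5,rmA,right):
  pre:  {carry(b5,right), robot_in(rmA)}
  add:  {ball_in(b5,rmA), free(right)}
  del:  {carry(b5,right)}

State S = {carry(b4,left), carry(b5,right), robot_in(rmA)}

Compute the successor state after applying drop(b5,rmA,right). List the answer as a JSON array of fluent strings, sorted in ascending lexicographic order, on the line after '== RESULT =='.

Compute (S \ del) ∪ add:
  pre ⊆ S: {carry(b5,right), robot_in(rmA)} ⊆ S  — applicable
  S \ del = {carry(b4,left), robot_in(rmA)}
  ∪ add   = {ball_in(b5,rmA), carry(b4,left), free(right), robot_in(rmA)}

== RESULT ==
["ball_in(b5,rmA)", "carry(b4,left)", "free(right)", "robot_in(rmA)"]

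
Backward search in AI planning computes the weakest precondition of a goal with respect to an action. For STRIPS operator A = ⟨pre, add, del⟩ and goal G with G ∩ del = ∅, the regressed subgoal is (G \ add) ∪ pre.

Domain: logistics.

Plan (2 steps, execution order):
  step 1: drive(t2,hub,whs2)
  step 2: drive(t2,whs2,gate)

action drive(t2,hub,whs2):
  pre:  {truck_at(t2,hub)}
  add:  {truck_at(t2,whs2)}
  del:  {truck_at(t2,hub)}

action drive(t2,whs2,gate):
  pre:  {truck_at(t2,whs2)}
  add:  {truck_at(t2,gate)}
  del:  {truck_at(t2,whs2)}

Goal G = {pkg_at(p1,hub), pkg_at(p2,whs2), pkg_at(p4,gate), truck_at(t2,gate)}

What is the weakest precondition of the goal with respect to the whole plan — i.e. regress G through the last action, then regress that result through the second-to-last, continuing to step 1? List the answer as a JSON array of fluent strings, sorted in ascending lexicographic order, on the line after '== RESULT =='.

Work backward from the goal:
  through step 2 (drive(t2,whs2,gate)): drop {truck_at(t2,gate)}, keep {pkg_at(p1,hub), pkg_at(p2,whs2), pkg_at(p4,gate)}, require {truck_at(t2,whs2)}
    → {pkg_at(p1,hub), pkg_at(p2,whs2), pkg_at(p4,gate), truck_at(t2,whs2)}
  through step 1 (drive(t2,hub,whs2)): drop {truck_at(t2,whs2)}, keep {pkg_at(p1,hub), pkg_at(p2,whs2), pkg_at(p4,gate)}, require {truck_at(t2,hub)}
    → {pkg_at(p1,hub), pkg_at(p2,whs2), pkg_at(p4,gate), truck_at(t2,hub)}

== RESULT ==
["pkg_at(p1,hub)", "pkg_at(p2,whs2)", "pkg_at(p4,gate)", "truck_at(t2,hub)"]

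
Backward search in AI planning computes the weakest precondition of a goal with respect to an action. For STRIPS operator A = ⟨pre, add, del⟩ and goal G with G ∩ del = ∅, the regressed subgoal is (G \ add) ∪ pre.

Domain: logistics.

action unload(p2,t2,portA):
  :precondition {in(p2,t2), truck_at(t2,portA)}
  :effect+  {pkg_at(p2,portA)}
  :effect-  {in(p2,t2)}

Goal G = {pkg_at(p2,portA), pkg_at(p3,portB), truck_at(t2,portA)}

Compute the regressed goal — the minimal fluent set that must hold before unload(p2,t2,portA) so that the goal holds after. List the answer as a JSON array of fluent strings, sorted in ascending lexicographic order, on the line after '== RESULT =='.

Regress:
  G ∩ del = {}  (empty — regression defined)
  G \ add = {pkg_at(p2,portA), pkg_at(p3,portB), truck_at(t2,portA)} \ {pkg_at(p2,portA)} = {pkg_at(p3,portB), truck_at(t2,portA)}
  ∪ pre   = {pkg_at(p3,portB), truck_at(t2,portA)} ∪ {in(p2,t2), truck_at(t2,portA)}
          = {in(p2,t2), pkg_at(p3,portB), truck_at(t2,portA)}

== RESULT ==
["in(p2,t2)", "pkg_at(p3,portB)", "truck_at(t2,portA)"]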